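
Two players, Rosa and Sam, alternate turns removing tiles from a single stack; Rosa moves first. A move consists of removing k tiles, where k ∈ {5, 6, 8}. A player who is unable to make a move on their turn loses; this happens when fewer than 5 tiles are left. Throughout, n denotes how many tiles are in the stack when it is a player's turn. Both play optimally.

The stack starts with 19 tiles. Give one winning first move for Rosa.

Remove 5, leaving 14.

Compute win/loss labels from the base case upward. A position with no move is L. Any other position is W if it can reach an L in one move, else L.
n=0: no move → L
n=1: no move → L
n=2: no move → L
n=3: no move → L
n=4: no move → L
n=5: W (go to 0, an L position)
n=6: W (go to 1, an L position)
n=7: W (go to 2, an L position)
n=8: W (go to 3, an L position)
n=9: W (go to 4, an L position)
n=10: W (go to 4, an L position)
n=11: W (go to 3, an L position)
n=12: W (go to 4, an L position)
n=13: L (options 8(W), 7(W), 5(W) are all W)
n=14: L (options 9(W), 8(W), 6(W) are all W)
n=15: L (options 10(W), 9(W), 7(W) are all W)
n=16: L (options 11(W), 10(W), 8(W) are all W)
n=17: L (options 12(W), 11(W), 9(W) are all W)
n=18: W (go to 13, an L position)
n=19: W (go to 14, an L position)
From 19, the L positions reachable in one move are: 14, 13. Any move reaching one of these is winning.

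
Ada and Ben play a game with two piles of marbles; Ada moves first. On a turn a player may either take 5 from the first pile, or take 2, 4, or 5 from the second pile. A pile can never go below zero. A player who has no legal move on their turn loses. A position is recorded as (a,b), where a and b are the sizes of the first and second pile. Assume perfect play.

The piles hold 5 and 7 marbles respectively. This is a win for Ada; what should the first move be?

Compute win/loss labels from the base case upward. A position with no move is L. Any other position is W if it can reach an L in one move, else L.
No move ever increases a pile, so every position that can arise here has a ≤ 5 and b ≤ 7; it is enough to label the cells with 0 ≤ a ≤ 5 and 0 ≤ b ≤ 7.
Every move lowers a or b (never raises either), so fill the grid row by row in increasing a, and left to right within a row: each cell's successors are then already labelled.
      b=0  b=1  b=2  b=3  b=4  b=5  b=6  b=7
a=0:    L    L    W    W    W    W    W    L
a=1:    L    L    W    W    W    W    W    L
a=2:    L    L    W    W    W    W    W    L
a=3:    L    L    W    W    W    W    W    L
a=4:    L    L    W    W    W    W    W    L
a=5:    W    W    L    L    W    W    W    W
Cells with no legal move (terminal, hence L): (0,0), (0,1), (1,0), (1,1), (2,0), (2,1), (3,0), (3,1), (4,0), (4,1).
The remaining L cells, each justified by listing all of its moves:
(0,7): moves to (0,5)(W), (0,3)(W), (0,2)(W); every one is W ⇒ L
(1,7): moves to (1,5)(W), (1,3)(W), (1,2)(W); every one is W ⇒ L
(2,7): moves to (2,5)(W), (2,3)(W), (2,2)(W); every one is W ⇒ L
(3,7): moves to (3,5)(W), (3,3)(W), (3,2)(W); every one is W ⇒ L
(4,7): moves to (4,5)(W), (4,3)(W), (4,2)(W); every one is W ⇒ L
(5,2): moves to (0,2)(W), (5,0)(W); every one is W ⇒ L
(5,3): moves to (0,3)(W), (5,1)(W); every one is W ⇒ L
Every other cell has at least one move into one of the L cells above, so it is W.
From (5,7), the L positions reachable in one move are: (0,7), (5,3), (5,2). Any move reaching one of these is winning.

Move to (0,7).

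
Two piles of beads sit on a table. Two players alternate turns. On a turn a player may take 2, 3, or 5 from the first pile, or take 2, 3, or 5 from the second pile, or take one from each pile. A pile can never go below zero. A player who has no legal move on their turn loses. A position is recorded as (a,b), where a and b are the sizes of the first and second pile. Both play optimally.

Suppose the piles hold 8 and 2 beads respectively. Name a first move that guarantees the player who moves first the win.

Move to (3,2).

Label each position W (a win for the player to move) or L (a loss). A position with no legal move is L; any other position is W exactly when some move reaches an L, and L when every move reaches a W.
No move ever increases a pile, so every position that can arise here has a ≤ 8 and b ≤ 2; it is enough to label the cells with 0 ≤ a ≤ 8 and 0 ≤ b ≤ 2.
Every move lowers a or b (never raises either), so fill the grid row by row in increasing a, and left to right within a row: each cell's successors are then already labelled.
      b=0  b=1  b=2
a=0:    L    L    W
a=1:    L    W    W
a=2:    W    W    L
a=3:    W    W    L
a=4:    W    L    W
a=5:    W    W    W
a=6:    W    W    W
a=7:    L    W    W
a=8:    L    W    W
Cells with no legal move (terminal, hence L): (0,0), (0,1), (1,0).
The remaining L cells, each justified by listing all of its moves:
(2,2): L (options (0,2)(W), (2,0)(W), (1,1)(W) are all W)
(3,2): L (options (1,2)(W), (0,2)(W), (3,0)(W), (2,1)(W) are all W)
(4,1): L (options (2,1)(W), (1,1)(W), (3,0)(W) are all W)
(7,0): L (options (5,0)(W), (4,0)(W), (2,0)(W) are all W)
(8,0): L (options (6,0)(W), (5,0)(W), (3,0)(W) are all W)
Every other cell has at least one move into one of the L cells above, so it is W.
From (8,2), the L positions reachable in one move are: (3,2), (8,0). Any move reaching one of these is winning.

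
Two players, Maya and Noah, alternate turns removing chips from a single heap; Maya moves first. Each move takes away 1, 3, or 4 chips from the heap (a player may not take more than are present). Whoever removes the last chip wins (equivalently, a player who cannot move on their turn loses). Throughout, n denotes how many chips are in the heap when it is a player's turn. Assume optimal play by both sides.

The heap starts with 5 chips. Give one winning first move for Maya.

Remove 3, leaving 2.

Build the W/L table. Terminal = L. A non-terminal position is W if it has a move to some L; otherwise it is L.
n=0: no move → L
n=1: can move to 0, which is L ⇒ W
n=2: the only move is to 1(W), a W ⇒ L
n=3: can move to 2, which is L ⇒ W
n=4: can move to 0, which is L ⇒ W
n=5: can move to 2, which is L ⇒ W
From 5, the L positions reachable in one move are: 2.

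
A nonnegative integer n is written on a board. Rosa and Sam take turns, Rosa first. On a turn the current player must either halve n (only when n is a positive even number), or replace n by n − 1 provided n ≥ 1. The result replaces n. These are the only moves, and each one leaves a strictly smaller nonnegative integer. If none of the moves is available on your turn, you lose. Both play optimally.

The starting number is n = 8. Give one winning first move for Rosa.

Build the W/L table. Terminal = L. A non-terminal position is W if it has a move to some L; otherwise it is L.
n=0: no move → L
n=1: →0(L), so W
n=2: →1(W) only, which is W, so L
n=3: →2(L), so W
n=4: →2(L), so W
n=5: →4(W) only, which is W, so L
n=6: →5(L), so W
n=7: →6(W) only, which is W, so L
n=8: →7(L), so W
From 8, the L positions reachable in one move are: 7.

Move to 7.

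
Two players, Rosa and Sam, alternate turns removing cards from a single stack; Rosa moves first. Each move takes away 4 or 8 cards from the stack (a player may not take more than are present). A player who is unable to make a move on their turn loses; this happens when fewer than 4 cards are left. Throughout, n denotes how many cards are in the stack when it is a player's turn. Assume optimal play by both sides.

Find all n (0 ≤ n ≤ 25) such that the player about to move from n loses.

0, 1, 2, 3, 12, 13, 14, 15, 24, 25

Compute win/loss labels from the base case upward. A position with no move is L. Any other position is W if it can reach an L in one move, else L.
n=0: no move → L
n=1: no move → L
n=2: no move → L
n=3: no move → L
n=4: →0(L), so W
n=5: →1(L), so W
n=6: →2(L), so W
n=7: →3(L), so W
n=8: →0(L), so W
n=9: →1(L), so W
n=10: →2(L), so W
n=11: →3(L), so W
n=12: →8(W), 4(W) — all W, so L
n=13: →9(W), 5(W) — all W, so L
n=14: →10(W), 6(W) — all W, so L
n=15: →11(W), 7(W) — all W, so L
n=16: →12(L), so W
n=17: →13(L), so W
n=18: →14(L), so W
n=19: →15(L), so W
n=20: →12(L), so W
n=21: →13(L), so W
n=22: →14(L), so W
n=23: →15(L), so W
n=24: →20(W), 16(W) — all W, so L
n=25: →21(W), 17(W) — all W, so L
Reading off the rows marked L gives the requested list; there are 10 such values of n.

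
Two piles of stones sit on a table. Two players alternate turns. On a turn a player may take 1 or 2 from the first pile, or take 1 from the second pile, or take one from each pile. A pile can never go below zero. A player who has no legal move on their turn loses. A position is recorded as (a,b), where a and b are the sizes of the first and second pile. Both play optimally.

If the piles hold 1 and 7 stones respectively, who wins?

The first player wins.

Compute win/loss labels from the base case upward. A position with no move is L. Any other position is W if it can reach an L in one move, else L.
No move ever increases a pile, so every position that can arise here has a ≤ 1 and b ≤ 7; it is enough to label the cells with 0 ≤ a ≤ 1 and 0 ≤ b ≤ 7.
Every move lowers a or b (never raises either), so fill the grid row by row in increasing a, and left to right within a row: each cell's successors are then already labelled.
      b=0  b=1  b=2  b=3  b=4  b=5  b=6  b=7
a=0:    L    W    L    W    L    W    L    W
a=1:    W    W    W    W    W    W    W    W
Cells with no legal move (terminal, hence L): (0,0).
The remaining L cells, each justified by listing all of its moves:
(0,2): →(0,1)(W) only, which is W, so L
(0,4): →(0,3)(W) only, which is W, so L
(0,6): →(0,5)(W) only, which is W, so L
Every other cell has at least one move into one of the L cells above, so it is W.
The starting position (1,7) is W: the player to move should move to (0,6), handing over an L position.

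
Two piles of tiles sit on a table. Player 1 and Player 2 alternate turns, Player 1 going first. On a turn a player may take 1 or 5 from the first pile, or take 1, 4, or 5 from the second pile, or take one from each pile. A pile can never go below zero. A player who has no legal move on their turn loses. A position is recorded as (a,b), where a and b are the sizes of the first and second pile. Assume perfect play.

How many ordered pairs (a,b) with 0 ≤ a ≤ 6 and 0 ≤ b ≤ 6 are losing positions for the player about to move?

Positions with no move are L. A position that does have a move is losing for the player to move precisely when every available move leads to a winning position for the opponent. Fill in the labels:
Every move lowers a or b (never raises either), so fill the grid row by row in increasing a, and left to right within a row: each cell's successors are then already labelled.
      b=0  b=1  b=2  b=3  b=4  b=5  b=6
a=0:    L    W    L    W    W    W    W
a=1:    W    W    W    W    L    W    L
a=2:    L    W    L    W    W    W    W
a=3:    W    W    W    W    L    W    L
a=4:    L    W    L    W    W    W    W
a=5:    W    W    W    W    L    W    L
a=6:    L    W    L    W    W    W    W
Cells with no legal move (terminal, hence L): (0,0).
The remaining L cells, each justified by listing all of its moves:
(0,2): →(0,1)(W) only, which is W, so L
(1,4): →(0,4)(W), (1,3)(W), (1,0)(W), (0,3)(W) — all W, so L
(1,6): →(0,6)(W), (1,5)(W), (1,2)(W), (1,1)(W), (0,5)(W) — all W, so L
(2,0): →(1,0)(W) only, which is W, so L
(2,2): →(1,2)(W), (2,1)(W), (1,1)(W) — all W, so L
(3,4): →(2,4)(W), (3,3)(W), (3,0)(W), (2,3)(W) — all W, so L
(3,6): →(2,6)(W), (3,5)(W), (3,2)(W), (3,1)(W), (2,5)(W) — all W, so L
(4,0): →(3,0)(W) only, which is W, so L
(4,2): →(3,2)(W), (4,1)(W), (3,1)(W) — all W, so L
(5,4): →(4,4)(W), (0,4)(W), (5,3)(W), (5,0)(W), (4,3)(W) — all W, so L
(5,6): →(4,6)(W), (0,6)(W), (5,5)(W), (5,2)(W), (5,1)(W), (4,5)(W) — all W, so L
(6,0): →(5,0)(W), (1,0)(W) — all W, so L
(6,2): →(5,2)(W), (1,2)(W), (6,1)(W), (5,1)(W) — all W, so L
Every other cell has at least one move into one of the L cells above, so it is W.
L cells per row: a=0: 2, a=1: 2, a=2: 2, a=3: 2, a=4: 2, a=5: 2, a=6: 2; total 14.

14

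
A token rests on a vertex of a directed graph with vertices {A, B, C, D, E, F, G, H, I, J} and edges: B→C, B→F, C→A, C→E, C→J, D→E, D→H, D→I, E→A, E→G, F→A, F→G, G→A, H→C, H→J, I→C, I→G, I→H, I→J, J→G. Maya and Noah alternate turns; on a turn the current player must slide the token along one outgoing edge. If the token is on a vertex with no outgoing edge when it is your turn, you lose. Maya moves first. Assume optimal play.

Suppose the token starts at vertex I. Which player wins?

Label each position W (a win for the player to move) or L (a loss). A position with no legal move is L; any other position is W exactly when some move reaches an L, and L when every move reaches a W.
Every edge goes from a vertex to one that appears earlier in the order A, G, E, J, C, H, I, F, B, D, so processing vertices in that order labels each vertex after all of its successors.
A: no outgoing edge → L
G: reaches L-position A → W
E: reaches L-position A → W
J: only reaches G(W), which is W → L
C: reaches L-position J → W
H: reaches L-position J → W
I: reaches L-position J → W
F: reaches L-position A → W
B: only reaches F(W), C(W), all W → L
D: only reaches I(W), H(W), E(W), all W → L
From I Maya can move to J, reaching an L position.

Maya wins.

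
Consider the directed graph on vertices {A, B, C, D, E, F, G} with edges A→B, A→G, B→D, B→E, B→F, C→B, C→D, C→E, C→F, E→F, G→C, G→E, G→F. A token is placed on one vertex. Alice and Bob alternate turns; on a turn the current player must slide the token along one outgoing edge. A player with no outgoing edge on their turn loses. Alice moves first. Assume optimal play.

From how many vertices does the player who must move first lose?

3

Positions with no move are L. A position that does have a move is losing for the player to move precisely when every available move leads to a winning position for the opponent. Fill in the labels:
Every edge goes from a vertex to one that appears earlier in the order F, D, E, B, C, G, A, so processing vertices in that order labels each vertex after all of its successors.
F: no outgoing edge → L
D: no outgoing edge → L
E: reaches L-position F → W
B: reaches L-position D → W
C: reaches L-position D → W
G: reaches L-position F → W
A: only reaches G(W), B(W), all W → L
The L vertices are A, D, F; that is 3 in all.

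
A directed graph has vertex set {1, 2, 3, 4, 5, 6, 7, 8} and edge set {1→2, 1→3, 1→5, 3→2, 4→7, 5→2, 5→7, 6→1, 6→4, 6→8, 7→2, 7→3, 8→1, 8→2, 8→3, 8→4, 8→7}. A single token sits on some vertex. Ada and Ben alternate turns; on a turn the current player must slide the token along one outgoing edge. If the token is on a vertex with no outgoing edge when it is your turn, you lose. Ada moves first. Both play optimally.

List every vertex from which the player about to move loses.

Positions with no move are L. A position that does have a move is losing for the player to move precisely when every available move leads to a winning position for the opponent. Fill in the labels:
Every edge goes from a vertex to one that appears earlier in the order 2, 3, 7, 5, 1, 4, 8, 6, so processing vertices in that order labels each vertex after all of its successors.
2: no outgoing edge → L
3: W (go to 2, an L position)
7: W (go to 2, an L position)
5: W (go to 2, an L position)
1: W (go to 2, an L position)
4: L (sole option 7(W) is W)
8: W (go to 4, an L position)
6: W (go to 4, an L position)
The losing starting vertices are exactly the entries labelled L in this table (2 of them).

2, 4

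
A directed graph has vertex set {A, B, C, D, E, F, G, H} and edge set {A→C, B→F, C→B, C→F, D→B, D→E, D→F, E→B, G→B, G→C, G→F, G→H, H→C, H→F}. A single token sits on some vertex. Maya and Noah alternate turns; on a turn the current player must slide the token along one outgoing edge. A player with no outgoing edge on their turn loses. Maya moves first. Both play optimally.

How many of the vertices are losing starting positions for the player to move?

3

Work bottom-up. With no move the player to move loses. Otherwise the position is W if at least one move leads to an L position for the opponent, and L if every move leads to a W.
Every edge goes from a vertex to one that appears earlier in the order F, B, E, D, C, H, A, G, so processing vertices in that order labels each vertex after all of its successors.
F: no outgoing edge → L
B: can move to F, which is L ⇒ W
E: the only move is to B(W), a W ⇒ L
D: can move to E, which is L ⇒ W
C: can move to F, which is L ⇒ W
H: can move to F, which is L ⇒ W
A: the only move is to C(W), a W ⇒ L
G: can move to F, which is L ⇒ W
The L vertices are A, E, F; that is 3 in all.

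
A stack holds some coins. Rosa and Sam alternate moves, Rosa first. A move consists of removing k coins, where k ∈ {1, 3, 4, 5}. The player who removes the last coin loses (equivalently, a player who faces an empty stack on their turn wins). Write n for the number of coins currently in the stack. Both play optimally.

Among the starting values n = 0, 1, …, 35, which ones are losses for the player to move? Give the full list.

1, 3, 9, 11, 17, 19, 25, 27, 33, 35

Label each position W (a win for the player to move) or L (a loss). A position with no legal move is W; any other position is W exactly when some move reaches an L, and L when every move reaches a W.
n=0: no move; the opponent has just taken the last coin and therefore loses → W
n=1: →0(W) only, which is W, so L
n=2: →1(L), so W
n=3: →2(W), 0(W) — all W, so L
n=4: →3(L), so W
n=5: →1(L), so W
n=6: →3(L), so W
n=7: →3(L), so W
n=8: →3(L), so W
n=9: →8(W), 6(W), 5(W), 4(W) — all W, so L
n=10: →9(L), so W
n=11: →10(W), 8(W), 7(W), 6(W) — all W, so L
n=12: →11(L), so W
n=13: →9(L), so W
n=14: →11(L), so W
n=15: →11(L), so W
n=16: →11(L), so W
n=17: →16(W), 14(W), 13(W), 12(W) — all W, so L
n=18: →17(L), so W
n=19: →18(W), 16(W), 15(W), 14(W) — all W, so L
n=20: →19(L), so W
n=21: →17(L), so W
n=22: →19(L), so W
n=23: →19(L), so W
n=24: →19(L), so W
n=25: →24(W), 22(W), 21(W), 20(W) — all W, so L
n=26: →25(L), so W
n=27: →26(W), 24(W), 23(W), 22(W) — all W, so L
n=28: →27(L), so W
n=29: →25(L), so W
n=30: →27(L), so W
n=31: →27(L), so W
n=32: →27(L), so W
n=33: →32(W), 30(W), 29(W), 28(W) — all W, so L
n=34: →33(L), so W
n=35: →34(W), 32(W), 31(W), 30(W) — all W, so L
The losing starting values of n are exactly the entries labelled L in this table (10 of them).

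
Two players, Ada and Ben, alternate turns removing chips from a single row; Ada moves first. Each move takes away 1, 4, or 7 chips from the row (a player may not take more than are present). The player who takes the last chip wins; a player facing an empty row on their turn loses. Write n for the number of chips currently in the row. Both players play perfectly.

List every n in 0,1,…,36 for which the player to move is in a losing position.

0, 2, 5, 8, 10, 13, 16, 18, 21, 24, 26, 29, 32, 34

Label each position W (a win for the player to move) or L (a loss). A position with no legal move is L; any other position is W exactly when some move reaches an L, and L when every move reaches a W.
n=0: no move → L
n=1: can move to 0, which is L ⇒ W
n=2: the only move is to 1(W), a W ⇒ L
n=3: can move to 2, which is L ⇒ W
n=4: can move to 0, which is L ⇒ W
n=5: moves to 4(W), 1(W); every one is W ⇒ L
n=6: can move to 5, which is L ⇒ W
n=7: can move to 0, which is L ⇒ W
n=8: moves to 7(W), 4(W), 1(W); every one is W ⇒ L
n=9: can move to 8, which is L ⇒ W
n=10: moves to 9(W), 6(W), 3(W); every one is W ⇒ L
n=11: can move to 10, which is L ⇒ W
n=12: can move to 8, which is L ⇒ W
n=13: moves to 12(W), 9(W), 6(W); every one is W ⇒ L
n=14: can move to 13, which is L ⇒ W
n=15: can move to 8, which is L ⇒ W
n=16: moves to 15(W), 12(W), 9(W); every one is W ⇒ L
n=17: can move to 16, which is L ⇒ W
n=18: moves to 17(W), 14(W), 11(W); every one is W ⇒ L
n=19: can move to 18, which is L ⇒ W
n=20: can move to 16, which is L ⇒ W
n=21: moves to 20(W), 17(W), 14(W); every one is W ⇒ L
n=22: can move to 21, which is L ⇒ W
n=23: can move to 16, which is L ⇒ W
n=24: moves to 23(W), 20(W), 17(W); every one is W ⇒ L
n=25: can move to 24, which is L ⇒ W
n=26: moves to 25(W), 22(W), 19(W); every one is W ⇒ L
n=27: can move to 26, which is L ⇒ W
n=28: can move to 24, which is L ⇒ W
n=29: moves to 28(W), 25(W), 22(W); every one is W ⇒ L
n=30: can move to 29, which is L ⇒ W
n=31: can move to 24, which is L ⇒ W
n=32: moves to 31(W), 28(W), 25(W); every one is W ⇒ L
n=33: can move to 32, which is L ⇒ W
n=34: moves to 33(W), 30(W), 27(W); every one is W ⇒ L
n=35: can move to 34, which is L ⇒ W
n=36: can move to 32, which is L ⇒ W
The losing starting values of n are exactly the entries labelled L in this table (14 of them).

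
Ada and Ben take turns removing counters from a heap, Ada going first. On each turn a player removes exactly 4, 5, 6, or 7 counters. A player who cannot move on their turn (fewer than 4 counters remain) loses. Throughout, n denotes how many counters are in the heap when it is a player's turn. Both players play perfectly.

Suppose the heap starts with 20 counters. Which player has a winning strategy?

Label each position W (a win for the player to move) or L (a loss). A position with no legal move is L; any other position is W exactly when some move reaches an L, and L when every move reaches a W.
n=0: no move → L
n=1: no move → L
n=2: no move → L
n=3: no move → L
n=4: W (go to 0, an L position)
n=5: W (go to 1, an L position)
n=6: W (go to 2, an L position)
n=7: W (go to 3, an L position)
n=8: W (go to 3, an L position)
n=9: W (go to 3, an L position)
n=10: W (go to 3, an L position)
n=11: L (options 7(W), 6(W), 5(W), 4(W) are all W)
n=12: L (options 8(W), 7(W), 6(W), 5(W) are all W)
n=13: L (options 9(W), 8(W), 7(W), 6(W) are all W)
n=14: L (options 10(W), 9(W), 8(W), 7(W) are all W)
n=15: W (go to 11, an L position)
n=16: W (go to 12, an L position)
n=17: W (go to 13, an L position)
n=18: W (go to 14, an L position)
n=19: W (go to 14, an L position)
n=20: W (go to 14, an L position)
From 20 Ada can remove 6, leaving 14, reaching an L position.

Ada wins.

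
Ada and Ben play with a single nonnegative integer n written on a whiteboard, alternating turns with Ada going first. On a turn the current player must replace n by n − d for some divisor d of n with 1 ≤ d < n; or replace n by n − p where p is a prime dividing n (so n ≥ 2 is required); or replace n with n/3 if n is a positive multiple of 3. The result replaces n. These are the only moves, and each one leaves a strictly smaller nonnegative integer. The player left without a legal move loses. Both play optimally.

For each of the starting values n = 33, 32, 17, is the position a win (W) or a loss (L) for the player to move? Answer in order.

33: W, 32: L, 17: W

Positions with no move are L. A position that does have a move is losing for the player to move precisely when every available move leads to a winning position for the opponent. Fill in the labels:
n=0: no move → L
n=1: no move → L
n=2: W (go to 0, an L position)
n=3: W (go to 0, an L position)
n=4: L (options 2(W), 3(W) are all W)
n=5: W (go to 0, an L position)
n=6: W (go to 4, an L position)
n=7: W (go to 0, an L position)
n=8: W (go to 4, an L position)
n=9: L (options 3(W), 6(W), 8(W) are all W)
n=10: W (go to 9, an L position)
n=11: W (go to 0, an L position)
n=12: W (go to 4, an L position)
n=13: W (go to 0, an L position)
n=14: L (options 7(W), 12(W), 13(W) are all W)
n=15: W (go to 14, an L position)
n=16: W (go to 14, an L position)
n=17: W (go to 0, an L position)
n=18: W (go to 9, an L position)
n=19: W (go to 0, an L position)
n=20: L (options 10(W), 15(W), 16(W), 18(W), 19(W) are all W)
n=21: W (go to 14, an L position)
n=22: W (go to 20, an L position)
n=23: W (go to 0, an L position)
n=24: W (go to 20, an L position)
n=25: W (go to 20, an L position)
n=26: L (options 13(W), 24(W), 25(W) are all W)
n=27: W (go to 9, an L position)
n=28: W (go to 14, an L position)
n=29: W (go to 0, an L position)
n=30: W (go to 20, an L position)
n=31: W (go to 0, an L position)
n=32: L (options 16(W), 24(W), 28(W), 30(W), 31(W) are all W)
n=33: W (go to 32, an L position)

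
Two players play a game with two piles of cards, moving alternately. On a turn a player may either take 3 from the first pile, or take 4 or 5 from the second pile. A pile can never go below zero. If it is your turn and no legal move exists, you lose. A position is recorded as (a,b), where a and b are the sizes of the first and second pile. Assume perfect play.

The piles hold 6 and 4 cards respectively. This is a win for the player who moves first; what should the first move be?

Move to (3,4).

Use the standard recursion: the mover loses at a terminal position; elsewhere, the mover wins exactly when some move hands the opponent an L position.
No move ever increases a pile, so every position that can arise here has a ≤ 6 and b ≤ 4; it is enough to label the cells with 0 ≤ a ≤ 6 and 0 ≤ b ≤ 4.
Every move lowers a or b (never raises either), so fill the grid row by row in increasing a, and left to right within a row: each cell's successors are then already labelled.
      b=0  b=1  b=2  b=3  b=4
a=0:    L    L    L    L    W
a=1:    L    L    L    L    W
a=2:    L    L    L    L    W
a=3:    W    W    W    W    L
a=4:    W    W    W    W    L
a=5:    W    W    W    W    L
a=6:    L    L    L    L    W
Cells with no legal move (terminal, hence L): (0,0), (0,1), (0,2), (0,3), (1,0), (1,1), (1,2), (1,3), (2,0), (2,1), (2,2), (2,3).
The remaining L cells, each justified by listing all of its moves:
(3,4): L (options (0,4)(W), (3,0)(W) are all W)
(4,4): L (options (1,4)(W), (4,0)(W) are all W)
(5,4): L (options (2,4)(W), (5,0)(W) are all W)
(6,0): L (sole option (3,0)(W) is W)
(6,1): L (sole option (3,1)(W) is W)
(6,2): L (sole option (3,2)(W) is W)
(6,3): L (sole option (3,3)(W) is W)
Every other cell has at least one move into one of the L cells above, so it is W.
From (6,4), the L positions reachable in one move are: (3,4), (6,0). Any move reaching one of these is winning.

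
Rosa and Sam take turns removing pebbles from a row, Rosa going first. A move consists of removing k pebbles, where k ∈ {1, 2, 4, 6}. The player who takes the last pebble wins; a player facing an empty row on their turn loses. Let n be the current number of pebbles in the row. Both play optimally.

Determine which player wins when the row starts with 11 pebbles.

Sam wins.

Build the W/L table. Terminal = L. A non-terminal position is W if it has a move to some L; otherwise it is L.
n=0: no move → L
n=1: can move to 0, which is L ⇒ W
n=2: can move to 0, which is L ⇒ W
n=3: moves to 2(W), 1(W); every one is W ⇒ L
n=4: can move to 3, which is L ⇒ W
n=5: can move to 3, which is L ⇒ W
n=6: can move to 0, which is L ⇒ W
n=7: can move to 3, which is L ⇒ W
n=8: moves to 7(W), 6(W), 4(W), 2(W); every one is W ⇒ L
n=9: can move to 8, which is L ⇒ W
n=10: can move to 8, which is L ⇒ W
n=11: moves to 10(W), 9(W), 7(W), 5(W); every one is W ⇒ L
Every move from 11 reaches a W position, so the mover loses.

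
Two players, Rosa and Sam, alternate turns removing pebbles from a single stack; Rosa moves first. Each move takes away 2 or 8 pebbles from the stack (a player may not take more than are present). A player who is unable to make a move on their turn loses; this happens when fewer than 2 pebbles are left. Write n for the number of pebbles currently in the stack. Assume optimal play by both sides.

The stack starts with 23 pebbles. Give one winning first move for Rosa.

Work bottom-up. With no move the player to move loses. Otherwise the position is W if at least one move leads to an L position for the opponent, and L if every move leads to a W.
n=0: no move → L
n=1: no move → L
n=2: reaches L-position 0 → W
n=3: reaches L-position 1 → W
n=4: only reaches 2(W), which is W → L
n=5: only reaches 3(W), which is W → L
n=6: reaches L-position 4 → W
n=7: reaches L-position 5 → W
n=8: reaches L-position 0 → W
n=9: reaches L-position 1 → W
n=10: only reaches 8(W), 2(W), all W → L
n=11: only reaches 9(W), 3(W), all W → L
n=12: reaches L-position 10 → W
n=13: reaches L-position 11 → W
n=14: only reaches 12(W), 6(W), all W → L
n=15: only reaches 13(W), 7(W), all W → L
n=16: reaches L-position 14 → W
n=17: reaches L-position 15 → W
n=18: reaches L-position 10 → W
n=19: reaches L-position 11 → W
n=20: only reaches 18(W), 12(W), all W → L
n=21: only reaches 19(W), 13(W), all W → L
n=22: reaches L-position 20 → W
n=23: reaches L-position 21 → W
From 23, the L positions reachable in one move are: 21, 15. Any move reaching one of these is winning.

Remove 2, leaving 21.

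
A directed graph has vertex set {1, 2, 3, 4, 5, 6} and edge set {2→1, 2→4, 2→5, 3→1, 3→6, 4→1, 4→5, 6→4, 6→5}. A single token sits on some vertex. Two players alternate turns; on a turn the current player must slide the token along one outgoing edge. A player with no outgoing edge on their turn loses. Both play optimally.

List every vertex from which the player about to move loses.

1, 5

Classify positions by backward induction: terminal positions (no move available) are L. From any other position, the mover wins iff some move reaches an L.
Every edge goes from a vertex to one that appears earlier in the order 5, 1, 4, 6, 3, 2, so processing vertices in that order labels each vertex after all of its successors.
5: no outgoing edge → L
1: no outgoing edge → L
4: can move to 1, which is L ⇒ W
6: can move to 5, which is L ⇒ W
3: can move to 1, which is L ⇒ W
2: can move to 1, which is L ⇒ W
Reading off the rows marked L gives the requested list; there are 2 such vertices.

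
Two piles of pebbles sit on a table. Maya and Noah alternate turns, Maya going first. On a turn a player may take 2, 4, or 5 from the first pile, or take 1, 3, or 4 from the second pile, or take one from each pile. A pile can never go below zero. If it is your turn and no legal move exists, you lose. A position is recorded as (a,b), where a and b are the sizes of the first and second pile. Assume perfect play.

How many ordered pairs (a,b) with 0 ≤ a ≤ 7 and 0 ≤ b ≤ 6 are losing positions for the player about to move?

Compute win/loss labels from the base case upward. A position with no move is L. Any other position is W if it can reach an L in one move, else L.
Every move lowers a or b (never raises either), so fill the grid row by row in increasing a, and left to right within a row: each cell's successors are then already labelled.
      b=0  b=1  b=2  b=3  b=4  b=5  b=6
a=0:    L    W    L    W    W    W    W
a=1:    L    W    L    W    W    W    W
a=2:    W    W    W    W    L    W    L
a=3:    W    L    W    L    W    W    W
a=4:    W    L    W    L    W    W    W
a=5:    W    W    W    W    W    L    W
a=6:    W    W    W    W    W    L    W
a=7:    L    W    L    W    W    W    W
Cells with no legal move (terminal, hence L): (0,0), (1,0).
The remaining L cells, each justified by listing all of its moves:
(0,2): →(0,1)(W) only, which is W, so L
(1,2): →(1,1)(W), (0,1)(W) — all W, so L
(2,4): →(0,4)(W), (2,3)(W), (2,1)(W), (2,0)(W), (1,3)(W) — all W, so L
(2,6): →(0,6)(W), (2,5)(W), (2,3)(W), (2,2)(W), (1,5)(W) — all W, so L
(3,1): →(1,1)(W), (3,0)(W), (2,0)(W) — all W, so L
(3,3): →(1,3)(W), (3,2)(W), (3,0)(W), (2,2)(W) — all W, so L
(4,1): →(2,1)(W), (0,1)(W), (4,0)(W), (3,0)(W) — all W, so L
(4,3): →(2,3)(W), (0,3)(W), (4,2)(W), (4,0)(W), (3,2)(W) — all W, so L
(5,5): →(3,5)(W), (1,5)(W), (0,5)(W), (5,4)(W), (5,2)(W), (5,1)(W), (4,4)(W) — all W, so L
(6,5): →(4,5)(W), (2,5)(W), (1,5)(W), (6,4)(W), (6,2)(W), (6,1)(W), (5,4)(W) — all W, so L
(7,0): →(5,0)(W), (3,0)(W), (2,0)(W) — all W, so L
(7,2): →(5,2)(W), (3,2)(W), (2,2)(W), (7,1)(W), (6,1)(W) — all W, so L
Every other cell has at least one move into one of the L cells above, so it is W.
L cells per row: a=0: 2, a=1: 2, a=2: 2, a=3: 2, a=4: 2, a=5: 1, a=6: 1, a=7: 2; total 14.

14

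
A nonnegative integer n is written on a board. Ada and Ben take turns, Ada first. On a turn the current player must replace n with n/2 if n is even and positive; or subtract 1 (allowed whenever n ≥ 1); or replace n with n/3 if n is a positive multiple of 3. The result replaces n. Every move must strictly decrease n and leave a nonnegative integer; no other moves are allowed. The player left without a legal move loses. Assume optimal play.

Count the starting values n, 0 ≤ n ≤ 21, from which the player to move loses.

9

Work bottom-up. With no move the player to move loses. Otherwise the position is W if at least one move leads to an L position for the opponent, and L if every move leads to a W.
n=0: no move → L
n=1: W (go to 0, an L position)
n=2: L (sole option 1(W) is W)
n=3: W (go to 2, an L position)
n=4: W (go to 2, an L position)
n=5: L (sole option 4(W) is W)
n=6: W (go to 2, an L position)
n=7: L (sole option 6(W) is W)
n=8: W (go to 7, an L position)
n=9: L (options 3(W), 8(W) are all W)
n=10: W (go to 5, an L position)
n=11: L (sole option 10(W) is W)
n=12: W (go to 11, an L position)
n=13: L (sole option 12(W) is W)
n=14: W (go to 7, an L position)
n=15: W (go to 5, an L position)
n=16: L (options 8(W), 15(W) are all W)
n=17: W (go to 16, an L position)
n=18: W (go to 9, an L position)
n=19: L (sole option 18(W) is W)
n=20: W (go to 19, an L position)
n=21: W (go to 7, an L position)
L entries with 0 ≤ n ≤ 21: n = 0, 2, 5, 7, 9, 11, 13, 16, 19; that makes 9.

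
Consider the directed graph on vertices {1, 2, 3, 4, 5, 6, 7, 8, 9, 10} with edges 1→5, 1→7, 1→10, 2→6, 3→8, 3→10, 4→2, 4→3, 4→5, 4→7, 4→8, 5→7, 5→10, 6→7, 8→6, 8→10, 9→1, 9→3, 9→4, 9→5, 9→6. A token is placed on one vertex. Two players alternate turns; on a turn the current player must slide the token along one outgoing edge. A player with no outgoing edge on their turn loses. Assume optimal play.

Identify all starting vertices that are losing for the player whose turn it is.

Build the W/L table. Terminal = L. A non-terminal position is W if it has a move to some L; otherwise it is L.
Every edge goes from a vertex to one that appears earlier in the order 10, 7, 5, 6, 8, 1, 3, 2, 4, 9, so processing vertices in that order labels each vertex after all of its successors.
10: no outgoing edge → L
7: no outgoing edge → L
5: →7(L), so W
6: →7(L), so W
8: →10(L), so W
1: →7(L), so W
3: →10(L), so W
2: →6(W) only, which is W, so L
4: →2(L), so W
9: →4(W), 3(W), 1(W), 6(W), 5(W) — all W, so L
The losing starting vertices are exactly the entries labelled L in this table (4 of them).

2, 7, 9, 10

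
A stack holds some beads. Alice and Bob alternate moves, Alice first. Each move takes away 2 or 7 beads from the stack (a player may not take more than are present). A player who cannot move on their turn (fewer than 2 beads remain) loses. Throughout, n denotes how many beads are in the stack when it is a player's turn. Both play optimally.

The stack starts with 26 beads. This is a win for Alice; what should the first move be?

Remove 7, leaving 19.

Work bottom-up. With no move the player to move loses. Otherwise the position is W if at least one move leads to an L position for the opponent, and L if every move leads to a W.
n=0: no move → L
n=1: no move → L
n=2: →0(L), so W
n=3: →1(L), so W
n=4: →2(W) only, which is W, so L
n=5: →3(W) only, which is W, so L
n=6: →4(L), so W
n=7: →5(L), so W
n=8: →1(L), so W
n=9: →7(W), 2(W) — all W, so L
n=10: →8(W), 3(W) — all W, so L
n=11: →9(L), so W
n=12: →10(L), so W
n=13: →11(W), 6(W) — all W, so L
n=14: →12(W), 7(W) — all W, so L
n=15: →13(L), so W
n=16: →14(L), so W
n=17: →10(L), so W
n=18: →16(W), 11(W) — all W, so L
n=19: →17(W), 12(W) — all W, so L
n=20: →18(L), so W
n=21: →19(L), so W
n=22: →20(W), 15(W) — all W, so L
n=23: →21(W), 16(W) — all W, so L
n=24: →22(L), so W
n=25: →23(L), so W
n=26: →19(L), so W
From 26, the L positions reachable in one move are: 19.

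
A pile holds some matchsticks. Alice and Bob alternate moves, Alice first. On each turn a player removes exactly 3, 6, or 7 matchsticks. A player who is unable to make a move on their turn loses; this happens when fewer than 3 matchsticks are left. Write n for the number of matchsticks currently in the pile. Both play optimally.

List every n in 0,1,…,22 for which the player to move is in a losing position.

Label each position W (a win for the player to move) or L (a loss). A position with no legal move is L; any other position is W exactly when some move reaches an L, and L when every move reaches a W.
n=0: no move → L
n=1: no move → L
n=2: no move → L
n=3: reaches L-position 0 → W
n=4: reaches L-position 1 → W
n=5: reaches L-position 2 → W
n=6: reaches L-position 0 → W
n=7: reaches L-position 1 → W
n=8: reaches L-position 2 → W
n=9: reaches L-position 2 → W
n=10: only reaches 7(W), 4(W), 3(W), all W → L
n=11: only reaches 8(W), 5(W), 4(W), all W → L
n=12: only reaches 9(W), 6(W), 5(W), all W → L
n=13: reaches L-position 10 → W
n=14: reaches L-position 11 → W
n=15: reaches L-position 12 → W
n=16: reaches L-position 10 → W
n=17: reaches L-position 11 → W
n=18: reaches L-position 12 → W
n=19: reaches L-position 12 → W
n=20: only reaches 17(W), 14(W), 13(W), all W → L
n=21: only reaches 18(W), 15(W), 14(W), all W → L
n=22: only reaches 19(W), 16(W), 15(W), all W → L
Reading off the rows marked L gives the requested list; there are 9 such values of n.

0, 1, 2, 10, 11, 12, 20, 21, 22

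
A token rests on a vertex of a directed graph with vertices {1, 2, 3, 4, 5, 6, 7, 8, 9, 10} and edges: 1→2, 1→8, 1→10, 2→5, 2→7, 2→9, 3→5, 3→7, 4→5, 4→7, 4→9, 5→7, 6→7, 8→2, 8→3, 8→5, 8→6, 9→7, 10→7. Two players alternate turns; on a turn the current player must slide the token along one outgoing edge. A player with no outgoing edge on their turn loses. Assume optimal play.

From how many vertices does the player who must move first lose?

2

Label each position W (a win for the player to move) or L (a loss). A position with no legal move is L; any other position is W exactly when some move reaches an L, and L when every move reaches a W.
Every edge goes from a vertex to one that appears earlier in the order 7, 9, 5, 3, 2, 10, 4, 6, 8, 1, so processing vertices in that order labels each vertex after all of its successors.
7: no outgoing edge → L
9: reaches L-position 7 → W
5: reaches L-position 7 → W
3: reaches L-position 7 → W
2: reaches L-position 7 → W
10: reaches L-position 7 → W
4: reaches L-position 7 → W
6: reaches L-position 7 → W
8: only reaches 6(W), 2(W), 3(W), 5(W), all W → L
1: reaches L-position 8 → W
The L vertices are 7, 8; that is 2 in all.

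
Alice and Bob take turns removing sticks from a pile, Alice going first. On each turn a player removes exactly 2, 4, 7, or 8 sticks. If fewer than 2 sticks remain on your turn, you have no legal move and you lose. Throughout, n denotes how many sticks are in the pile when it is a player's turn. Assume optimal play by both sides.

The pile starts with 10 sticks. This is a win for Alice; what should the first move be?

Remove 4, leaving 6.

Work bottom-up. With no move the player to move loses. Otherwise the position is W if at least one move leads to an L position for the opponent, and L if every move leads to a W.
n=0: no move → L
n=1: no move → L
n=2: →0(L), so W
n=3: →1(L), so W
n=4: →0(L), so W
n=5: →1(L), so W
n=6: →4(W), 2(W) — all W, so L
n=7: →0(L), so W
n=8: →6(L), so W
n=9: →1(L), so W
n=10: →6(L), so W
From 10, the L positions reachable in one move are: 6.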